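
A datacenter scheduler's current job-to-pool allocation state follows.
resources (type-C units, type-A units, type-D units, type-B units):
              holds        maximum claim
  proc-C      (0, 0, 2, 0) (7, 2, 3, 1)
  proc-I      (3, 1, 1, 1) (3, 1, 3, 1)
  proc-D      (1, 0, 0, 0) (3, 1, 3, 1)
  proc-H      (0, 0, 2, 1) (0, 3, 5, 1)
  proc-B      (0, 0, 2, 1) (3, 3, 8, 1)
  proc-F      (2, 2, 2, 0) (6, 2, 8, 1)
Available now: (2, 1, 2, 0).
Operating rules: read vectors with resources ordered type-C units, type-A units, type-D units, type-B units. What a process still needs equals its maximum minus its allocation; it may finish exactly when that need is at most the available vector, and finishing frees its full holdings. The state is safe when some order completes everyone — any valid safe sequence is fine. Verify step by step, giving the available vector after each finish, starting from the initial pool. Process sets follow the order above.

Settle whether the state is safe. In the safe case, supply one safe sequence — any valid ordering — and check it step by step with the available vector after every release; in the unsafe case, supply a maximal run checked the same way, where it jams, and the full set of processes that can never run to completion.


UNSAFE — no complete ordering exists.
Key observation: after proc-I, proc-D the pool peaks at (6, 2, 3, 1), and each blocked process is short somewhere: proc-C on type-C units; proc-H on type-A units; proc-B on type-A units, type-D units; proc-F on type-D units.
The run proc-I, proc-D cannot be extended any further. Walking it through:
  pool = (2, 1, 2, 0)
  proc-I: need (0, 0, 2, 0) fits (2, 1, 2, 0); releases (3, 1, 1, 1), pool now (5, 2, 3, 1)
  proc-D: need (2, 1, 3, 1) fits (5, 2, 3, 1); releases (1, 0, 0, 0), pool now (6, 2, 3, 1)
  proc-C cannot run: need (7, 2, 1, 1) vs free (6, 2, 3, 1) (insufficient type-C units)
  proc-H cannot run: need (0, 3, 3, 0) vs free (6, 2, 3, 1) (insufficient type-A units)
  proc-B cannot run: need (3, 3, 6, 0) vs free (6, 2, 3, 1) (insufficient type-A units and type-D units)
  proc-F cannot run: need (4, 0, 6, 1) vs free (6, 2, 3, 1) (insufficient type-D units)
Processes that can never finish: proc-C, proc-H, proc-B and proc-F.


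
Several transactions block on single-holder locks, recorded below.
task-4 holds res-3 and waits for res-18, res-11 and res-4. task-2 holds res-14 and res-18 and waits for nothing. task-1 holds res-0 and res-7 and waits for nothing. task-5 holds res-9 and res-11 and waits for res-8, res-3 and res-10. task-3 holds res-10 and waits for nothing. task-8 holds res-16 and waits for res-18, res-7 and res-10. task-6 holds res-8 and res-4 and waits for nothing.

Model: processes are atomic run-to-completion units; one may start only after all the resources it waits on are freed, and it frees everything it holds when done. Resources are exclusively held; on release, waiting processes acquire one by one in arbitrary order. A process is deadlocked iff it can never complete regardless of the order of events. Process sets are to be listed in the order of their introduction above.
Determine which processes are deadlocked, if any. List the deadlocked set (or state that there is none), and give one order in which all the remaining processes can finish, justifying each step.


The deadlocked set is task-4 and task-5.
Key observation: the loop task-4 -> task-5 -> task-4 blocks itself forever; no other process is dragged down with it.
The rest can finish in the order task-1, task-2, task-3, task-8, task-6.
Check, step by step:
  run task-1 (it waits on nothing); releases res-0 and res-7
  run task-2 (it waits on nothing); releases res-14 and res-18
  run task-3 (it waits on nothing); releases res-10
  task-8 waits on res-18, res-7 and res-10 — all released -> runs and releases res-16
  run task-6 (it waits on nothing); releases res-8 and res-4


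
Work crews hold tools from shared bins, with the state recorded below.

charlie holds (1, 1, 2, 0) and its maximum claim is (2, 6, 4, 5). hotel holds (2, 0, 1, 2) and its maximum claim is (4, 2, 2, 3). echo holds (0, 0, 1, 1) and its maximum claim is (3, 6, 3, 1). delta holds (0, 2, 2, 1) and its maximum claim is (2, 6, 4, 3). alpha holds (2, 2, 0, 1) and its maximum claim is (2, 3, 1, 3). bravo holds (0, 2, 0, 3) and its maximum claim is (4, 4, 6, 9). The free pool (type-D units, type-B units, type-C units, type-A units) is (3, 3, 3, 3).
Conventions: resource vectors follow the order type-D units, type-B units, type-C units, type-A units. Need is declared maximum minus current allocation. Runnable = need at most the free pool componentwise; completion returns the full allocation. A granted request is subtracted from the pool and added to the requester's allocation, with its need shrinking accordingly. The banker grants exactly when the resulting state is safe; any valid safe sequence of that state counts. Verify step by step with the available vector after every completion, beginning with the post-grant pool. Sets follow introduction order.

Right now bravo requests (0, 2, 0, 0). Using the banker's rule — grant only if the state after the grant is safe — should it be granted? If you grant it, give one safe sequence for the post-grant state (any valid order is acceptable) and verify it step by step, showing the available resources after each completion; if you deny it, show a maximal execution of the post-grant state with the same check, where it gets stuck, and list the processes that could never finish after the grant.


DENY: after the grant no complete ordering would exist.
Key observation: after alpha, hotel the pool peaks at (7, 3, 4, 6), and each blocked process is short somewhere: charlie on type-B units; echo on type-B units; delta on type-B units; bravo on type-C units.
After a pretend grant, a maximal execution: alpha, hotel — then nothing else fits. Verifying each step:
  pool = (3, 1, 3, 3)
  alpha: need (0, 1, 1, 2) fits (3, 1, 3, 3); releases (2, 2, 0, 1), pool now (5, 3, 3, 4)
  hotel: need (2, 2, 1, 1) fits (5, 3, 3, 4); releases (2, 0, 1, 2), pool now (7, 3, 4, 6)
  blocked: charlie wants (1, 5, 2, 5), pool (7, 3, 4, 6) — not enough type-B units
  blocked: echo wants (3, 6, 2, 0), pool (7, 3, 4, 6) — not enough type-B units
  blocked: delta wants (2, 4, 2, 2), pool (7, 3, 4, 6) — not enough type-B units
  blocked: bravo wants (4, 0, 6, 6), pool (7, 3, 4, 6) — not enough type-C units
Post-grant, the permanently blocked set is charlie, echo, delta and bravo.


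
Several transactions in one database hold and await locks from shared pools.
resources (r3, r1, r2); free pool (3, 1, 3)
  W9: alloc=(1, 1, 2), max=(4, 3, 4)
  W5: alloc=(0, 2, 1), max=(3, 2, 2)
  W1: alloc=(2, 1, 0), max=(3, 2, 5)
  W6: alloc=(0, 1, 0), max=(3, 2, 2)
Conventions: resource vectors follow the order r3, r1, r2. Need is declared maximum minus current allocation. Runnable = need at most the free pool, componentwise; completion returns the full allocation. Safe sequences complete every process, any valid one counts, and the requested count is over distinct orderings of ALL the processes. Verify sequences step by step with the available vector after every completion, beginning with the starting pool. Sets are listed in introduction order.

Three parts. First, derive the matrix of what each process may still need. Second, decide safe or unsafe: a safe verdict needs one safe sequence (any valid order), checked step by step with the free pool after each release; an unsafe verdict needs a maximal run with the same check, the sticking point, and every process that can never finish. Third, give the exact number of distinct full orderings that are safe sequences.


(1) Remaining need (order r3, r1, r2):
  W9: (3, 2, 2)
  W5: (3, 0, 1)
  W1: (1, 1, 5)
  W6: (3, 1, 2)
(2) The state is SAFE; one workable sequence: W5, W9, W1, W6.
Key observation: the order's first zero-slack moment is W5 ((3, 0, 1) needed, (3, 1, 3) free — a requested resource with nothing to spare).
Step-by-step check:
  pool = (3, 1, 3)
  run W5 (needs (3, 0, 1), free (3, 1, 3)); after release of (0, 2, 1) the pool is (3, 3, 4)
  run W9 (needs (3, 2, 2), free (3, 3, 4)); after release of (1, 1, 2) the pool is (4, 4, 6)
  run W1 (needs (1, 1, 5), free (4, 4, 6)); after release of (2, 1, 0) the pool is (6, 5, 6)
  run W6 (needs (3, 1, 2), free (6, 5, 6)); after release of (0, 1, 0) the pool is (6, 6, 6)
(3) Precisely 6 of the possible complete orderings are safe sequences.


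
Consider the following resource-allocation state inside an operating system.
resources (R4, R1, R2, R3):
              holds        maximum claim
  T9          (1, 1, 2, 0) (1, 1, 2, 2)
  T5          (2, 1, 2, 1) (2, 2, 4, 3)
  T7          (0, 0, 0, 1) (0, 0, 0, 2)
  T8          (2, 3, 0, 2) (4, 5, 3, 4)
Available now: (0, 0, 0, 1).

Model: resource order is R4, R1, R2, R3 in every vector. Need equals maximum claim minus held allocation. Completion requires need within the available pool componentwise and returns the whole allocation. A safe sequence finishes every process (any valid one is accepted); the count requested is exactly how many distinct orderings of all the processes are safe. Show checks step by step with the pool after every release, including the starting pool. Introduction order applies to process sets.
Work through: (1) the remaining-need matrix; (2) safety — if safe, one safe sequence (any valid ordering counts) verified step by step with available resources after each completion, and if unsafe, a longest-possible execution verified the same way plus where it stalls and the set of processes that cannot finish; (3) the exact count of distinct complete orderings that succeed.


(1) Remaining need (order R4, R1, R2, R3):
  T9: (0, 0, 0, 2)
  T5: (0, 1, 2, 2)
  T7: (0, 0, 0, 1)
  T8: (2, 2, 3, 2)
(2) SAFE, for example via the order T7, T9, T5, T8.
Key observation: T7 is the earliest step where a requested resource binds exactly: need (0, 0, 0, 1), pool (0, 0, 0, 1) at its turn.
Step-by-step check:
  pool = (0, 0, 0, 1)
  T7 needs (0, 0, 0, 1) <= (0, 0, 0, 1) -> finishes; pool += (0, 0, 0, 1) = (0, 0, 0, 2)
  T9 needs (0, 0, 0, 2) <= (0, 0, 0, 2) -> finishes; pool += (1, 1, 2, 0) = (1, 1, 2, 2)
  T5 needs (0, 1, 2, 2) <= (1, 1, 2, 2) -> finishes; pool += (2, 1, 2, 1) = (3, 2, 4, 3)
  T8 needs (2, 2, 3, 2) <= (3, 2, 4, 3) -> finishes; pool += (2, 3, 0, 2) = (5, 5, 4, 5)
(3) Exactly 1 of the possible complete orderings is a safe sequence.


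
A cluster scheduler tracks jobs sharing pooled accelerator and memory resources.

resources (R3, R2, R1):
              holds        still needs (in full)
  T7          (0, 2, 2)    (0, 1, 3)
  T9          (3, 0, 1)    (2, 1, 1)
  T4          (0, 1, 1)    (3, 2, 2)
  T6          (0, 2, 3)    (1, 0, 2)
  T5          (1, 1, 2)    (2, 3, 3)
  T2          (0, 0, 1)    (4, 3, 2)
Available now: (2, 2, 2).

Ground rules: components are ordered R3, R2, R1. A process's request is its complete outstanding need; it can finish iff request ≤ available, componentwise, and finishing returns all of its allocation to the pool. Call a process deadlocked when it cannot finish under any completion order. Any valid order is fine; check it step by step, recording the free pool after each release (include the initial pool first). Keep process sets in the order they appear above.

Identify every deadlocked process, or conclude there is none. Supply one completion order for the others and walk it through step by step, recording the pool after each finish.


The deadlocked set is empty.
Key observation: T9 can run right away; the returned allocation unlocks the remaining processes in turn.
A valid finishing order for the others: T9, T4, T7, T2, T6, T5. Verifying each step:
  pool = (2, 2, 2)
  run T9 (needs (2, 1, 1), free (2, 2, 2)); after release of (3, 0, 1) the pool is (5, 2, 3)
  run T4 (needs (3, 2, 2), free (5, 2, 3)); after release of (0, 1, 1) the pool is (5, 3, 4)
  run T7 (needs (0, 1, 3), free (5, 3, 4)); after release of (0, 2, 2) the pool is (5, 5, 6)
  run T2 (needs (4, 3, 2), free (5, 5, 6)); after release of (0, 0, 1) the pool is (5, 5, 7)
  run T6 (needs (1, 0, 2), free (5, 5, 7)); after release of (0, 2, 3) the pool is (5, 7, 10)
  run T5 (needs (2, 3, 3), free (5, 7, 10)); after release of (1, 1, 2) the pool is (6, 8, 12)


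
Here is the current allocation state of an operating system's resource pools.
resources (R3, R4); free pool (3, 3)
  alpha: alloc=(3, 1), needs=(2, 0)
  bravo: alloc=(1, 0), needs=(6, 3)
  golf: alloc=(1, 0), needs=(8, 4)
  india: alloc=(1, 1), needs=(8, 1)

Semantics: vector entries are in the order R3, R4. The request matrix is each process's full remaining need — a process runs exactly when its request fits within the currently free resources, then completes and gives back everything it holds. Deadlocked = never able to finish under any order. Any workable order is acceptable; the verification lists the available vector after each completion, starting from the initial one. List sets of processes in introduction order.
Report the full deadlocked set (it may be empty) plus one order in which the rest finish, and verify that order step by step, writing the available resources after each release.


Deadlocked: golf and india.
Key observation: once alpha, bravo finish, the pool peaks at (7, 4) — and every remaining process still needs more R3 than that.
A valid finishing order for the others: alpha, bravo. Verifying each step:
  pool = (3, 3)
  alpha: need (2, 0) fits (3, 3); releases (3, 1), pool now (6, 4)
  bravo: need (6, 3) fits (6, 4); releases (1, 0), pool now (7, 4)
The stuck group stays short no matter what:
  golf still needs (8, 4) but only (7, 4) is free — short on R3
  india still needs (8, 1) but only (7, 4) is free — short on R3


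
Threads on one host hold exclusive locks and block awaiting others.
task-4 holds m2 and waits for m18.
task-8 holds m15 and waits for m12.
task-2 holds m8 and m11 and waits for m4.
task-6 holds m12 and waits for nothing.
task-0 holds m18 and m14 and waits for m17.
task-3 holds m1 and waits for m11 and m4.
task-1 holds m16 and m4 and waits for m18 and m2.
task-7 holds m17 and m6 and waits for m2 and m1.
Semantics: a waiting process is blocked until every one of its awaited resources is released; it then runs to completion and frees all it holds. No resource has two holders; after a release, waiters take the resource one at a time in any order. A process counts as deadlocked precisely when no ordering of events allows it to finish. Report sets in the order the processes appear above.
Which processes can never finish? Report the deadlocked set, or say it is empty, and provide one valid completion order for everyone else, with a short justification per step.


The deadlocked set is task-4, task-2, task-0, task-3, task-1 and task-7.
Key observation: task-4 -> task-0 -> task-7 -> task-4 is a circular wait — nothing in it can go first; task-2, task-3 and task-1 are caught in further circular waits.
One completion order for the rest: task-6, task-8.
Check, step by step:
  task-6: no waits; runs immediately, freeing m12
  run task-8 (all its waits — m12 — are resolved); releases m15


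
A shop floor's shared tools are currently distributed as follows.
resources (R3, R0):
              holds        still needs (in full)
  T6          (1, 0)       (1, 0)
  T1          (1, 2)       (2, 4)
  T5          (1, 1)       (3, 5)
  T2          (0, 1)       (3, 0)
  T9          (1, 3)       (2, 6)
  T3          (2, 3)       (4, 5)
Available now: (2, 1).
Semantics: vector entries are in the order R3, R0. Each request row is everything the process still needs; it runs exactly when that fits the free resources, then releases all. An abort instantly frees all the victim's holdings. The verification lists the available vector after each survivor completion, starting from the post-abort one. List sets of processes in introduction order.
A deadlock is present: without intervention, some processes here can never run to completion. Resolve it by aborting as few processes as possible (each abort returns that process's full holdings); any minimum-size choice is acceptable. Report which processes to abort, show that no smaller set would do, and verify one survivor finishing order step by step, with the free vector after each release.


The answer: abort T9.
Key observation: aborting T9 returns (1, 3), and T1 — hopeless before — runs at step 2 with the returned capacity in the pool.
Why nothing smaller works: aborting no one leaves the state deadlocked as given.
One survivor order: T6, T1, T2, T5, T3. Step-by-step check (post-abort pool first):
  pool = (3, 4)
  T6 needs (1, 0) <= (3, 4) -> finishes; pool += (1, 0) = (4, 4)
  T1 needs (2, 4) <= (4, 4) -> finishes; pool += (1, 2) = (5, 6)
  T2 needs (3, 0) <= (5, 6) -> finishes; pool += (0, 1) = (5, 7)
  T5 needs (3, 5) <= (5, 7) -> finishes; pool += (1, 1) = (6, 8)
  T3 needs (4, 5) <= (6, 8) -> finishes; pool += (2, 3) = (8, 11)


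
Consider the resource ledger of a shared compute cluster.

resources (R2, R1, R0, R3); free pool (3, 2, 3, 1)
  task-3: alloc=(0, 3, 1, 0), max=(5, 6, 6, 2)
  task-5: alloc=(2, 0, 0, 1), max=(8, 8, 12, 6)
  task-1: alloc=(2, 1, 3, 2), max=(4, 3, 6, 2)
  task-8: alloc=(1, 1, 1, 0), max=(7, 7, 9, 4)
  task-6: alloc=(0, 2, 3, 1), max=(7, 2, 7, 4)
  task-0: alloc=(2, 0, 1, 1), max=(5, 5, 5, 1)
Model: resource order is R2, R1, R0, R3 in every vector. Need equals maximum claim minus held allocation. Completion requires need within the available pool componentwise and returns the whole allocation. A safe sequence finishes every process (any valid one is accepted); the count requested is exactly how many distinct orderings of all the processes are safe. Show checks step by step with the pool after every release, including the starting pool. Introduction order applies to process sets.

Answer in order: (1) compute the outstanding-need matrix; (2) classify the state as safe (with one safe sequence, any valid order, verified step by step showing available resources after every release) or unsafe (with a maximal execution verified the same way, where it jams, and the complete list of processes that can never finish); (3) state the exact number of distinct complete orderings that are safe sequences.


(1) Need matrix, components ordered R2, R1, R0, R3:
  task-3: (5, 3, 5, 2)
  task-5: (6, 8, 12, 5)
  task-1: (2, 2, 3, 0)
  task-8: (6, 6, 8, 4)
  task-6: (7, 0, 4, 3)
  task-0: (3, 5, 4, 0)
(2) SAFE. One safe sequence: task-1, task-3, task-0, task-8, task-6, task-5.
Key observation: the order's first zero-slack moment is task-1 ((2, 2, 3, 0) needed, (3, 2, 3, 1) free — a requested resource with nothing to spare).
Walking it through:
  pool = (3, 2, 3, 1)
  task-1 needs (2, 2, 3, 0) <= (3, 2, 3, 1) -> finishes; pool += (2, 1, 3, 2) = (5, 3, 6, 3)
  task-3 needs (5, 3, 5, 2) <= (5, 3, 6, 3) -> finishes; pool += (0, 3, 1, 0) = (5, 6, 7, 3)
  task-0 needs (3, 5, 4, 0) <= (5, 6, 7, 3) -> finishes; pool += (2, 0, 1, 1) = (7, 6, 8, 4)
  task-8 needs (6, 6, 8, 4) <= (7, 6, 8, 4) -> finishes; pool += (1, 1, 1, 0) = (8, 7, 9, 4)
  task-6 needs (7, 0, 4, 3) <= (8, 7, 9, 4) -> finishes; pool += (0, 2, 3, 1) = (8, 9, 12, 5)
  task-5 needs (6, 8, 12, 5) <= (8, 9, 12, 5) -> finishes; pool += (2, 0, 0, 1) = (10, 9, 12, 6)
(3) Exactly 2 of the possible complete orderings are safe sequences.


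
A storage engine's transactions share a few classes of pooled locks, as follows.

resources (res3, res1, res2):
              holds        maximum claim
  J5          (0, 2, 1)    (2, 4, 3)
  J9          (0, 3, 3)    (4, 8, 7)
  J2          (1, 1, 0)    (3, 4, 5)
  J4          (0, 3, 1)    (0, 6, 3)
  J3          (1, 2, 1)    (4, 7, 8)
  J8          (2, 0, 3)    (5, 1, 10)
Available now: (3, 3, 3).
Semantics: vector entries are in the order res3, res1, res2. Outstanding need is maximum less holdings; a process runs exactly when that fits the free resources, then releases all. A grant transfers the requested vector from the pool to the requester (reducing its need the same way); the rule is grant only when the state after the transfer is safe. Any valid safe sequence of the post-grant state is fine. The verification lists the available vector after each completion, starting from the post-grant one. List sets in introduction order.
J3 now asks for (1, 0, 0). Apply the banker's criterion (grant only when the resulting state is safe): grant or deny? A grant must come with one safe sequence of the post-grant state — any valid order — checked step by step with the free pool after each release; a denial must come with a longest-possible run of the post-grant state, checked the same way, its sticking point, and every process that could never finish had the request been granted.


DENY — the pretend-granted state is unsafe.
Key observation: after J5, J4, J2 the pool peaks at (3, 9, 5), and each blocked process is short somewhere: J9 on res3; J3 on res2; J8 on res2.
After a pretend grant, a maximal execution: J5, J4, J2 — then nothing else fits. Step-by-step check:
  pool = (2, 3, 3)
  run J5 (needs (2, 2, 2), free (2, 3, 3)); after release of (0, 2, 1) the pool is (2, 5, 4)
  run J4 (needs (0, 3, 2), free (2, 5, 4)); after release of (0, 3, 1) the pool is (2, 8, 5)
  run J2 (needs (2, 3, 5), free (2, 8, 5)); after release of (1, 1, 0) the pool is (3, 9, 5)
  J9 cannot run: need (4, 5, 4) vs free (3, 9, 5) (insufficient res3)
  J3 cannot run: need (2, 5, 7) vs free (3, 9, 5) (insufficient res2)
  J8 cannot run: need (3, 1, 7) vs free (3, 9, 5) (insufficient res2)
Had the request been granted, J9, J3 and J8 could never finish.


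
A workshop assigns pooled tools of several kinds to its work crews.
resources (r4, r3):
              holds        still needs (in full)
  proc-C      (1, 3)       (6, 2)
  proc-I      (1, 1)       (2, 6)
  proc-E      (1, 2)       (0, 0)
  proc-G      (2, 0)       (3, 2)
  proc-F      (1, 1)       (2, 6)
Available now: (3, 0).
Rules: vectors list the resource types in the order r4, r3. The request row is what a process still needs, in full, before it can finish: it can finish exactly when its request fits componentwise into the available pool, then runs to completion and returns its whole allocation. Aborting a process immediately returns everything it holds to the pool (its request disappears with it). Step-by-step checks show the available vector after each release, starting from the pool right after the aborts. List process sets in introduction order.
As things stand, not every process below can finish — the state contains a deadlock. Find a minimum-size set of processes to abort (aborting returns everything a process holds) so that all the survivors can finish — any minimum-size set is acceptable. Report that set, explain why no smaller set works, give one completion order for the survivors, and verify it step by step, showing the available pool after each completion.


Abort proc-I.
Key observation: no ordering could ever have run proc-F before the abort of proc-I; with (1, 1) back in the pool it fits at step 4.
Why nothing smaller works: aborting no one leaves the state deadlocked as given.
Survivors finish in the order: proc-E, proc-G, proc-C, proc-F. Verifying each step (pool after the aborts first):
  pool = (4, 1)
  proc-E needs (0, 0) <= (4, 1) -> finishes; pool += (1, 2) = (5, 3)
  proc-G needs (3, 2) <= (5, 3) -> finishes; pool += (2, 0) = (7, 3)
  proc-C needs (6, 2) <= (7, 3) -> finishes; pool += (1, 3) = (8, 6)
  proc-F needs (2, 6) <= (8, 6) -> finishes; pool += (1, 1) = (9, 7)


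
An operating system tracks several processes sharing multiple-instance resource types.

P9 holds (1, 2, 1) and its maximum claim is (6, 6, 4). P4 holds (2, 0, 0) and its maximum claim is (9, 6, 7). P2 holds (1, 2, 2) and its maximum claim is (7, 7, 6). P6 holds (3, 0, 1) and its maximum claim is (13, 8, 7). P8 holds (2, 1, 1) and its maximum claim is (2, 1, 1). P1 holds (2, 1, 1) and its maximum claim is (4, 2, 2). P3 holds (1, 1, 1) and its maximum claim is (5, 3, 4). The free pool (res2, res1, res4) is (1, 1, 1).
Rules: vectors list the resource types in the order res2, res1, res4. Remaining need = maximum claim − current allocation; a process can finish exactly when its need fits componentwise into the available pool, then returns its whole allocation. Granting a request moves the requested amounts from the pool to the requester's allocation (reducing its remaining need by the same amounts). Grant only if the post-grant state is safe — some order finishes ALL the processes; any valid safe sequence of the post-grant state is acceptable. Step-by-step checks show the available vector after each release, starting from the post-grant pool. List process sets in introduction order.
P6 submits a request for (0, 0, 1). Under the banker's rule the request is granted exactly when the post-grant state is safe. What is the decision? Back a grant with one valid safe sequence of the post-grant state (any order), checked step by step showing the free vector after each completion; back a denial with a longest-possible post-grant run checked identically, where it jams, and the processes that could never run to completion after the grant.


DENY — the pretend-granted state is unsafe.
Key observation: P8, P1 can finish, but then (5, 3, 2) is all there is, and the blocked group's res4 demands exceed it.
On the post-grant state, P8, P1 is a maximal run — nothing extends it. Step-by-step check:
  pool = (1, 1, 0)
  P8: need (0, 0, 0) fits (1, 1, 0); releases (2, 1, 1), pool now (3, 2, 1)
  P1: need (2, 1, 1) fits (3, 2, 1); releases (2, 1, 1), pool now (5, 3, 2)
  P9 cannot run: need (5, 4, 3) vs free (5, 3, 2) (insufficient res1 and res4)
  P4 cannot run: need (7, 6, 7) vs free (5, 3, 2) (insufficient res2, res1 and res4)
  P2 cannot run: need (6, 5, 4) vs free (5, 3, 2) (insufficient res2, res1 and res4)
  P6 cannot run: need (10, 8, 5) vs free (5, 3, 2) (insufficient res2, res1 and res4)
  P3 cannot run: need (4, 2, 3) vs free (5, 3, 2) (insufficient res4)
Had the request been granted, P9, P4, P2, P6 and P3 could never finish.


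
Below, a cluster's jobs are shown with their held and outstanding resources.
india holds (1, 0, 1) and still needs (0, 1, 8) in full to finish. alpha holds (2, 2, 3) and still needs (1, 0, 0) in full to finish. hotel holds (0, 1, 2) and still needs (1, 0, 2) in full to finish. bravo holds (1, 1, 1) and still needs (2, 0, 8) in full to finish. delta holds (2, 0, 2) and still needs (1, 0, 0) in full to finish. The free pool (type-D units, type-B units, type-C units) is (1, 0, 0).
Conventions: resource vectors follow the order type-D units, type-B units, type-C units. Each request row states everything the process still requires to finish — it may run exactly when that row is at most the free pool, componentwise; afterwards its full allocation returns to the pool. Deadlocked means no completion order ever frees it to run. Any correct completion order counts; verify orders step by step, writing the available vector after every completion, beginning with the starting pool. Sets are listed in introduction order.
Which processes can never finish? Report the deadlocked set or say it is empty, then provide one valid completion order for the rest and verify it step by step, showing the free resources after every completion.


The deadlocked set is india and bravo.
Key observation: the pool after delta, alpha, hotel is (5, 3, 7); every surviving request exceeds it in type-C units, so progress ends there.
One completion order for the rest: delta, alpha, hotel. Step-by-step check:
  pool = (1, 0, 0)
  run delta (needs (1, 0, 0), free (1, 0, 0)); after release of (2, 0, 2) the pool is (3, 0, 2)
  run alpha (needs (1, 0, 0), free (3, 0, 2)); after release of (2, 2, 3) the pool is (5, 2, 5)
  run hotel (needs (1, 0, 2), free (5, 2, 5)); after release of (0, 1, 2) the pool is (5, 3, 7)
The blocked processes can never fit:
  india cannot run: need (0, 1, 8) vs free (5, 3, 7) (insufficient type-C units)
  bravo cannot run: need (2, 0, 8) vs free (5, 3, 7) (insufficient type-C units)


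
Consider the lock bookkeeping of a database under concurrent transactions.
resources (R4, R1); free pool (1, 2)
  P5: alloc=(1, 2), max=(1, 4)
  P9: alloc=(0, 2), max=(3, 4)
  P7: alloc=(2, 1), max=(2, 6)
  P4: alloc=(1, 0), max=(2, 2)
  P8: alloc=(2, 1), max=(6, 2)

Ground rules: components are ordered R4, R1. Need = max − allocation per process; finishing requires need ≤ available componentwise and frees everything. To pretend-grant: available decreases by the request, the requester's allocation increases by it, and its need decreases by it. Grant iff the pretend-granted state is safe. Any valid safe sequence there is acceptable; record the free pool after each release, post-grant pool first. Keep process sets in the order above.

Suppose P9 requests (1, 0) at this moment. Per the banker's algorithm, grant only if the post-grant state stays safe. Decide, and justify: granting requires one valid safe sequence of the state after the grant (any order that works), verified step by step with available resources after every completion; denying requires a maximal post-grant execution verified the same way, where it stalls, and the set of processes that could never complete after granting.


GRANT. The post-grant state is safe; one safe sequence: P5, P4, P9, P7, P8.
Key observation: with (0, 2) left after the transfer, P5 can run at once — the state stays safe.
Check on the post-grant state, step by step:
  pool = (0, 2)
  run P5 (needs (0, 2), free (0, 2)); after release of (1, 2) the pool is (1, 4)
  run P4 (needs (1, 2), free (1, 4)); after release of (1, 0) the pool is (2, 4)
  run P9 (needs (2, 2), free (2, 4)); after release of (1, 2) the pool is (3, 6)
  run P7 (needs (0, 5), free (3, 6)); after release of (2, 1) the pool is (5, 7)
  run P8 (needs (4, 1), free (5, 7)); after release of (2, 1) the pool is (7, 8)


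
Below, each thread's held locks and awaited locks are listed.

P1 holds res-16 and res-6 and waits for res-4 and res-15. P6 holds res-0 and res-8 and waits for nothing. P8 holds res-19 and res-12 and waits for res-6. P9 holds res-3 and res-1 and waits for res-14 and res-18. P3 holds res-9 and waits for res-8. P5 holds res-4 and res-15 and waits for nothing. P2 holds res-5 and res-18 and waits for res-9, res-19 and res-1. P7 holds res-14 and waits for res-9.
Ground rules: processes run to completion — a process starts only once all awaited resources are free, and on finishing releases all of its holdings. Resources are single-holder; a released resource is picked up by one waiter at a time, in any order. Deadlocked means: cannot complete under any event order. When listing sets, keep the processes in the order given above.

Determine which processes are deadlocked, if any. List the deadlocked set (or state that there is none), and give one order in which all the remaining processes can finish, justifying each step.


The deadlocked set is P9 and P2.
Key observation: the cycle P9 -> P2 -> P9 can never break — each member waits on the next; no other process is dragged down with it.
One completion order for the rest: P5, P1, P6, P8, P3, P7.
Walking it through:
  P5: no waits; runs immediately, freeing res-4 and res-15
  P1: everything it awaited (res-4 and res-15) is free; runs, freeing res-16 and res-6
  P6: no waits; runs immediately, freeing res-0 and res-8
  P8: everything it awaited (res-6) is free; runs, freeing res-19 and res-12
  P3: everything it awaited (res-8) is free; runs, freeing res-9
  P7: everything it awaited (res-9) is free; runs, freeing res-14


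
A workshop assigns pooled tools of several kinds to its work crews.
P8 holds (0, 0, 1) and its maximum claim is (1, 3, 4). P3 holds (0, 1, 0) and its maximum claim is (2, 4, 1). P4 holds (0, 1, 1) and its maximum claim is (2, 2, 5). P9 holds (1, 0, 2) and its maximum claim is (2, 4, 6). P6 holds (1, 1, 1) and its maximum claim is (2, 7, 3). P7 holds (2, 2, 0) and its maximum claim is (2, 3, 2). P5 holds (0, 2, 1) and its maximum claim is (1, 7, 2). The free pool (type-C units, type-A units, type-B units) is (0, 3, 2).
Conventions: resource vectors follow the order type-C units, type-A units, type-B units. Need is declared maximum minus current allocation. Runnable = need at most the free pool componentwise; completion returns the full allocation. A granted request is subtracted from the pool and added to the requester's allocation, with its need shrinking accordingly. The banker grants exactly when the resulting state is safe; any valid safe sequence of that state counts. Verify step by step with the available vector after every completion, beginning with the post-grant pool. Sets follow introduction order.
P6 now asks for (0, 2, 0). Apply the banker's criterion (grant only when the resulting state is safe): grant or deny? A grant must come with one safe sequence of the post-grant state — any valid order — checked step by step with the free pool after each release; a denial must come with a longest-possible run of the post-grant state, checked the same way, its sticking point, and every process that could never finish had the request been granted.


GRANT — the state after the grant stays safe, e.g. via P7, P3, P6, P8, P4, P5, P9.
Key observation: the grant leaves (0, 1, 2) free — enough for P7, whose release restarts the cascade.
Step-by-step check of the post-grant state:
  pool = (0, 1, 2)
  run P7 (needs (0, 1, 2), free (0, 1, 2)); after release of (2, 2, 0) the pool is (2, 3, 2)
  run P3 (needs (2, 3, 1), free (2, 3, 2)); after release of (0, 1, 0) the pool is (2, 4, 2)
  run P6 (needs (1, 4, 2), free (2, 4, 2)); after release of (1, 3, 1) the pool is (3, 7, 3)
  run P8 (needs (1, 3, 3), free (3, 7, 3)); after release of (0, 0, 1) the pool is (3, 7, 4)
  run P4 (needs (2, 1, 4), free (3, 7, 4)); after release of (0, 1, 1) the pool is (3, 8, 5)
  run P5 (needs (1, 5, 1), free (3, 8, 5)); after release of (0, 2, 1) the pool is (3, 10, 6)
  run P9 (needs (1, 4, 4), free (3, 10, 6)); after release of (1, 0, 2) the pool is (4, 10, 8)


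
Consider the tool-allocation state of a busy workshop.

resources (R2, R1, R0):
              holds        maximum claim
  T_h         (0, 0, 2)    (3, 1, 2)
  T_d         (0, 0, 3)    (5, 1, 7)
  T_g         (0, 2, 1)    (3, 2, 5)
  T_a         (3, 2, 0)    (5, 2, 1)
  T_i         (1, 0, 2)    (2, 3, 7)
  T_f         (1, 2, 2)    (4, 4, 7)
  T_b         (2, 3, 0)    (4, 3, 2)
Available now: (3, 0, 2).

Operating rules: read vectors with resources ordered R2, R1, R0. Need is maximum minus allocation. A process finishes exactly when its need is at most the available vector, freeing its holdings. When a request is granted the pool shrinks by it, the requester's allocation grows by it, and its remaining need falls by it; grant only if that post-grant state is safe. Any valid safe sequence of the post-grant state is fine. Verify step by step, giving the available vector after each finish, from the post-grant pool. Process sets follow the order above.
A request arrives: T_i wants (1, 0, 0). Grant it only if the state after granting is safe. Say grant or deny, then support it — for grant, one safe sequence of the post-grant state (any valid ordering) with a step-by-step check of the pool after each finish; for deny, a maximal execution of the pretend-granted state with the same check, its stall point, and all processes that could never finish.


GRANT — the state after the grant stays safe, e.g. via T_a, T_b, T_h, T_d, T_g, T_f, T_i.
Key observation: the transfer keeps a workable pool ((2, 0, 2)); T_a starts the safe sequence.
Step-by-step check of the post-grant state:
  pool = (2, 0, 2)
  T_a needs (2, 0, 1) <= (2, 0, 2) -> finishes; pool += (3, 2, 0) = (5, 2, 2)
  T_b needs (2, 0, 2) <= (5, 2, 2) -> finishes; pool += (2, 3, 0) = (7, 5, 2)
  T_h needs (3, 1, 0) <= (7, 5, 2) -> finishes; pool += (0, 0, 2) = (7, 5, 4)
  T_d needs (5, 1, 4) <= (7, 5, 4) -> finishes; pool += (0, 0, 3) = (7, 5, 7)
  T_g needs (3, 0, 4) <= (7, 5, 7) -> finishes; pool += (0, 2, 1) = (7, 7, 8)
  T_f needs (3, 2, 5) <= (7, 7, 8) -> finishes; pool += (1, 2, 2) = (8, 9, 10)
  T_i needs (0, 3, 5) <= (8, 9, 10) -> finishes; pool += (2, 0, 2) = (10, 9, 12)


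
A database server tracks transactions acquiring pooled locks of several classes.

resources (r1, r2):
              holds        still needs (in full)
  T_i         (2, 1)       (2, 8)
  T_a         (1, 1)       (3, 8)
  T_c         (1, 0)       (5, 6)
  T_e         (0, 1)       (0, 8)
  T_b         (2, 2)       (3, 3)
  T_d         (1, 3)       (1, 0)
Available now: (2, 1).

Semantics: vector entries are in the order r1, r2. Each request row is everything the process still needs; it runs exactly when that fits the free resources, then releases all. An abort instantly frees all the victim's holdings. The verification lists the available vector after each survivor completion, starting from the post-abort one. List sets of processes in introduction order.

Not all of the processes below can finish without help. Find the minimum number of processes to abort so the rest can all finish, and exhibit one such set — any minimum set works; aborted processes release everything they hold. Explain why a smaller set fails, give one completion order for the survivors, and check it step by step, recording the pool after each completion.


Minimum abort set: T_i and T_a.
Key observation: T_e could never have finished before the abort; with (3, 2) returned by T_i and T_a, it fits at step 3.
Minimality, checking each single-abort alternative: T_i alone leaves T_a blocked (short on r2); T_a alone leaves T_i blocked (short on r2); T_c alone leaves T_i blocked (short on r2); T_e alone leaves T_i blocked (short on r2); T_b alone leaves T_i blocked (short on r2); T_d alone leaves T_i blocked (short on r2).
One survivor order: T_b, T_d, T_e, T_c. Check, step by step (post-abort pool first):
  pool = (5, 3)
  T_b needs (3, 3) <= (5, 3) -> finishes; pool += (2, 2) = (7, 5)
  T_d needs (1, 0) <= (7, 5) -> finishes; pool += (1, 3) = (8, 8)
  T_e needs (0, 8) <= (8, 8) -> finishes; pool += (0, 1) = (8, 9)
  T_c needs (5, 6) <= (8, 9) -> finishes; pool += (1, 0) = (9, 9)


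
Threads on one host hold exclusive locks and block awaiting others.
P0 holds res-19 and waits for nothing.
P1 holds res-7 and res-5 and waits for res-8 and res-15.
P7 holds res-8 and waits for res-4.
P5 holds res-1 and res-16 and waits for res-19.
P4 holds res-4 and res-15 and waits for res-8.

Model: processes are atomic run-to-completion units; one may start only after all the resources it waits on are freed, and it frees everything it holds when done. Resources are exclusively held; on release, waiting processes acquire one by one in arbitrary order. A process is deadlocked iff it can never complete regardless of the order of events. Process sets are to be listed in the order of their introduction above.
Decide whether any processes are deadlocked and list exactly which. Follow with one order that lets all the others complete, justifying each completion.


Deadlocked set: P1, P7 and P4.
Key observation: the knot is the closed ring of waits P7 -> P4 -> P7; P1 waits into the deadlock from upstream.
One completion order for the rest: P0, P5.
Walking it through:
  run P0 (it waits on nothing); releases res-19
  P5: everything it awaited (res-19) is free; runs, freeing res-1 and res-16


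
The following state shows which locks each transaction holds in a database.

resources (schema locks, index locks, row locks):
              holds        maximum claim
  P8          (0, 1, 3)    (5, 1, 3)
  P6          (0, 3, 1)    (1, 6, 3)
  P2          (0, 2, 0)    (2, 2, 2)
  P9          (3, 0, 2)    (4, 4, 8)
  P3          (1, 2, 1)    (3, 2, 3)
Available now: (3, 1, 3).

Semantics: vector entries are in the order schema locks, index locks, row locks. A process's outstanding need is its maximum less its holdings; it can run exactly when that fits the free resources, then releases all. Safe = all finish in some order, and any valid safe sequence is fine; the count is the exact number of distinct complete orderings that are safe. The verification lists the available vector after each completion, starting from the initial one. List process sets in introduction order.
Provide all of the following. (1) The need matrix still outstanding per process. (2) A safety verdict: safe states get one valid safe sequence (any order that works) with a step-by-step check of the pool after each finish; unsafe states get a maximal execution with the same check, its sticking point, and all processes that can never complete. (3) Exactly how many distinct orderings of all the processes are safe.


(1) Need matrix, components ordered schema locks, index locks, row locks:
  P8: (5, 0, 0)
  P6: (1, 3, 2)
  P2: (2, 0, 2)
  P9: (1, 4, 6)
  P3: (2, 0, 2)
(2) The state is UNSAFE.
Key observation: after P2, P6, P3 the pool peaks at (4, 8, 5), and each blocked process is short somewhere: P8 on schema locks; P9 on row locks.
The run P2, P6, P3 cannot be extended any further. Verifying each step:
  pool = (3, 1, 3)
  P2: need (2, 0, 2) fits (3, 1, 3); releases (0, 2, 0), pool now (3, 3, 3)
  P6: need (1, 3, 2) fits (3, 3, 3); releases (0, 3, 1), pool now (3, 6, 4)
  P3: need (2, 0, 2) fits (3, 6, 4); releases (1, 2, 1), pool now (4, 8, 5)
  P8 still needs (5, 0, 0) but only (4, 8, 5) is free — short on schema locks
  P9 still needs (1, 4, 6) but only (4, 8, 5) is free — short on row locks
Never able to finish: P8 and P9.
(3) Exactly 0 of the possible complete orderings are safe sequences.
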